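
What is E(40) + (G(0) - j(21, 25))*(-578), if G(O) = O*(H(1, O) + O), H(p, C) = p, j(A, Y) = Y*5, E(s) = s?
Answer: 72290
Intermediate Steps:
j(A, Y) = 5*Y
G(O) = O*(1 + O)
E(40) + (G(0) - j(21, 25))*(-578) = 40 + (0*(1 + 0) - 5*25)*(-578) = 40 + (0*1 - 1*125)*(-578) = 40 + (0 - 125)*(-578) = 40 - 125*(-578) = 40 + 72250 = 72290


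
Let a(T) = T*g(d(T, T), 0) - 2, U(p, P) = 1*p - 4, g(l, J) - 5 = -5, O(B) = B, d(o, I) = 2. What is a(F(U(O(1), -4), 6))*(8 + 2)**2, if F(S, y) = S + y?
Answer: -200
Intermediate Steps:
g(l, J) = 0 (g(l, J) = 5 - 5 = 0)
U(p, P) = -4 + p (U(p, P) = p - 4 = -4 + p)
a(T) = -2 (a(T) = T*0 - 2 = 0 - 2 = -2)
a(F(U(O(1), -4), 6))*(8 + 2)**2 = -2*(8 + 2)**2 = -2*10**2 = -2*100 = -200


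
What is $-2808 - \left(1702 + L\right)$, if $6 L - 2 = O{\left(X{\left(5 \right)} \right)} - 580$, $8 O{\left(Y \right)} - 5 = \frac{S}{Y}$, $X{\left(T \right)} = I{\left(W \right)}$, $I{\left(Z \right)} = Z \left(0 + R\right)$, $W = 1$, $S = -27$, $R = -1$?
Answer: $- \frac{13243}{3} \approx -4414.3$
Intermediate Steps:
$I{\left(Z \right)} = - Z$ ($I{\left(Z \right)} = Z \left(0 - 1\right) = Z \left(-1\right) = - Z$)
$X{\left(T \right)} = -1$ ($X{\left(T \right)} = \left(-1\right) 1 = -1$)
$O{\left(Y \right)} = \frac{5}{8} - \frac{27}{8 Y}$ ($O{\left(Y \right)} = \frac{5}{8} + \frac{\left(-27\right) \frac{1}{Y}}{8} = \frac{5}{8} - \frac{27}{8 Y}$)
$L = - \frac{287}{3}$ ($L = \frac{1}{3} + \frac{\frac{-27 + 5 \left(-1\right)}{8 \left(-1\right)} - 580}{6} = \frac{1}{3} + \frac{\frac{1}{8} \left(-1\right) \left(-27 - 5\right) - 580}{6} = \frac{1}{3} + \frac{\frac{1}{8} \left(-1\right) \left(-32\right) - 580}{6} = \frac{1}{3} + \frac{4 - 580}{6} = \frac{1}{3} + \frac{1}{6} \left(-576\right) = \frac{1}{3} - 96 = - \frac{287}{3} \approx -95.667$)
$-2808 - \left(1702 + L\right) = -2808 - \frac{4819}{3} = - \frac{13243}{3}$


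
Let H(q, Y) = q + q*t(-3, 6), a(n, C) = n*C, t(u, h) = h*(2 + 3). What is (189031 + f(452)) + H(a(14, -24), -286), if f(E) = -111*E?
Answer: 128443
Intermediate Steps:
t(u, h) = 5*h (t(u, h) = h*5 = 5*h)
a(n, C) = C*n
H(q, Y) = 31*q (H(q, Y) = q + q*(5*6) = q + q*30 = q + 30*q = 31*q)
(189031 + f(452)) + H(a(14, -24), -286) = (189031 - 111*452) + 31*(-24*14) = (189031 - 50172) + 31*(-336) = 138859 - 10416 = 128443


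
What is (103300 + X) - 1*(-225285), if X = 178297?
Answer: 506882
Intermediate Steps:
(103300 + X) - 1*(-225285) = (103300 + 178297) - 1*(-225285) = 281597 + 225285 = 506882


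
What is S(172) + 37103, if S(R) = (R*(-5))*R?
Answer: -110817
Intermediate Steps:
S(R) = -5*R² (S(R) = (-5*R)*R = -5*R²)
S(172) + 37103 = -5*172² + 37103 = -5*29584 + 37103 = -147920 + 37103 = -110817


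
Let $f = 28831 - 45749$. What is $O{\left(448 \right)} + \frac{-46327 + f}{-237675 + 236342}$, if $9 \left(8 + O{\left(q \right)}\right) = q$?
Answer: $\frac{1070413}{11997} \approx 89.223$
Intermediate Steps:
$O{\left(q \right)} = -8 + \frac{q}{9}$
$f = -16918$
$O{\left(448 \right)} + \frac{-46327 + f}{-237675 + 236342} = \left(-8 + \frac{1}{9} \cdot 448\right) + \frac{-46327 - 16918}{-237675 + 236342} = \left(-8 + \frac{448}{9}\right) - \frac{63245}{-1333} = \frac{376}{9} - - \frac{63245}{1333} = \frac{376}{9} + \frac{63245}{1333} = \frac{1070413}{11997}$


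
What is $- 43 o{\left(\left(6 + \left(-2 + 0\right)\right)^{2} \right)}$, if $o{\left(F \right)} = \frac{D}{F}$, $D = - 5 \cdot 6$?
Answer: $\frac{645}{8} \approx 80.625$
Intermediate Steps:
$D = -30$ ($D = \left(-1\right) 30 = -30$)
$o{\left(F \right)} = - \frac{30}{F}$
$- 43 o{\left(\left(6 + \left(-2 + 0\right)\right)^{2} \right)} = - 43 \left(- \frac{30}{\left(6 + \left(-2 + 0\right)\right)^{2}}\right) = - 43 \left(- \frac{30}{\left(6 - 2\right)^{2}}\right) = - 43 \left(- \frac{30}{4^{2}}\right) = - 43 \left(- \frac{30}{16}\right) = - 43 \left(\left(-30\right) \frac{1}{16}\right) = \left(-43\right) \left(- \frac{15}{8}\right) = \frac{645}{8}$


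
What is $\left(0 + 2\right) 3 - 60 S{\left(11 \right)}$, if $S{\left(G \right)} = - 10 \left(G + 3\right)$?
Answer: $8406$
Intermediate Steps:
$S{\left(G \right)} = -30 - 10 G$ ($S{\left(G \right)} = - 10 \left(3 + G\right) = -30 - 10 G$)
$\left(0 + 2\right) 3 - 60 S{\left(11 \right)} = \left(0 + 2\right) 3 - 60 \left(-30 - 110\right) = 2 \cdot 3 - 60 \left(-30 - 110\right) = 6 - -8400 = 6 + 8400 = 8406$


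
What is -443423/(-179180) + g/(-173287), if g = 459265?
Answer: -5451661299/31049564660 ≈ -0.17558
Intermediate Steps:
-443423/(-179180) + g/(-173287) = -443423/(-179180) + 459265/(-173287) = -443423*(-1/179180) + 459265*(-1/173287) = 443423/179180 - 459265/173287 = -5451661299/31049564660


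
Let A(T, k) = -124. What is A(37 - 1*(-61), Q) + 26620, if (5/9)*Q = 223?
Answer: 26496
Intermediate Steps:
Q = 2007/5 (Q = (9/5)*223 = 2007/5 ≈ 401.40)
A(37 - 1*(-61), Q) + 26620 = -124 + 26620 = 26496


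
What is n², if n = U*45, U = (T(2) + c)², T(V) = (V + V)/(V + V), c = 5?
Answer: 2624400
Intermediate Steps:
T(V) = 1 (T(V) = (2*V)/((2*V)) = (2*V)*(1/(2*V)) = 1)
U = 36 (U = (1 + 5)² = 6² = 36)
n = 1620 (n = 36*45 = 1620)
n² = 1620² = 2624400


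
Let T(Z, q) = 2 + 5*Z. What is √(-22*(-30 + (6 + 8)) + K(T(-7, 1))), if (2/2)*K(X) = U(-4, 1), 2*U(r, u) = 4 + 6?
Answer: √357 ≈ 18.894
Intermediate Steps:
U(r, u) = 5 (U(r, u) = (4 + 6)/2 = (½)*10 = 5)
K(X) = 5
√(-22*(-30 + (6 + 8)) + K(T(-7, 1))) = √(-22*(-30 + (6 + 8)) + 5) = √(-22*(-30 + 14) + 5) = √(-22*(-16) + 5) = √(352 + 5) = √357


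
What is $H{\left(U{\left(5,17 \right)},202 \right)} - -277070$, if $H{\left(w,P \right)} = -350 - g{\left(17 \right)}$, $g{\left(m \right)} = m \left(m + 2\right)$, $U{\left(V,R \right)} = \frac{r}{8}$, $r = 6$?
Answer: $276397$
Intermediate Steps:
$U{\left(V,R \right)} = \frac{3}{4}$ ($U{\left(V,R \right)} = \frac{6}{8} = 6 \cdot \frac{1}{8} = \frac{3}{4}$)
$g{\left(m \right)} = m \left(2 + m\right)$
$H{\left(w,P \right)} = -673$ ($H{\left(w,P \right)} = -350 - 17 \left(2 + 17\right) = -350 - 17 \cdot 19 = -350 - 323 = -673$)
$H{\left(U{\left(5,17 \right)},202 \right)} - -277070 = -673 - -277070 = -673 + 277070 = 276397$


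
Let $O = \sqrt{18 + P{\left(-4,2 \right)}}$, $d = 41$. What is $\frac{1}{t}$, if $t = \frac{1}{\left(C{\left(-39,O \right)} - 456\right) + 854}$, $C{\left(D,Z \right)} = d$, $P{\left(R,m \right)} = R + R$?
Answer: $439$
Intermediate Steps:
$P{\left(R,m \right)} = 2 R$
$O = \sqrt{10}$ ($O = \sqrt{18 + 2 \left(-4\right)} = \sqrt{18 - 8} = \sqrt{10} \approx 3.1623$)
$C{\left(D,Z \right)} = 41$
$t = \frac{1}{439}$ ($t = \frac{1}{\left(41 - 456\right) + 854} = \frac{1}{-415 + 854} = \frac{1}{439} \approx 0.0022779$)
$\frac{1}{t} = \frac{1}{\frac{1}{439}} = 439$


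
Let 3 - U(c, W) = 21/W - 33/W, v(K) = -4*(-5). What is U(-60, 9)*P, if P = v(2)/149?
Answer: 260/447 ≈ 0.58166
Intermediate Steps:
v(K) = 20
U(c, W) = 3 + 12/W (U(c, W) = 3 - (21/W - 33/W) = 3 - (-12)/W = 3 + 12/W)
P = 20/149 ≈ 0.13423
U(-60, 9)*P = (3 + 12/9)*(20/149) = (3 + 12*(⅑))*(20/149) = (3 + 4/3)*(20/149) = (13/3)*(20/149) = 260/447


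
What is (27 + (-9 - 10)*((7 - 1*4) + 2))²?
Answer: 4624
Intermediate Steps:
(27 + (-9 - 10)*((7 - 1*4) + 2))² = (27 - 19*((7 - 4) + 2))² = (27 - 19*(3 + 2))² = (27 - 19*5)² = (27 - 95)² = (-68)² = 4624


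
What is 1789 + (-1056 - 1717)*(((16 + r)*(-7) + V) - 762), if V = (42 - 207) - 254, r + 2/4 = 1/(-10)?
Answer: 17878157/5 ≈ 3.5756e+6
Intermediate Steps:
r = -⅗ (r = -½ + 1/(-10) = -½ - ⅒ = -⅗ ≈ -0.60000)
V = -419 (V = -165 - 254 = -419)
1789 + (-1056 - 1717)*(((16 + r)*(-7) + V) - 762) = 1789 + (-1056 - 1717)*(((16 - ⅗)*(-7) - 419) - 762) = 1789 - 2773*(((77/5)*(-7) - 419) - 762) = 1789 - 2773*((-539/5 - 419) - 762) = 1789 - 2773*(-2634/5 - 762) = 1789 - 2773*(-6444/5) = 1789 + 17869212/5 = 17878157/5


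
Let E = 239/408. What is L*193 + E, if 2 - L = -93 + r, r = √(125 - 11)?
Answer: 7480919/408 - 193*√114 ≈ 16275.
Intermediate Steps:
r = √114 ≈ 10.677
E = 239/408 (E = 239*(1/408) = 239/408 ≈ 0.58578)
L = 95 - √114 (L = 2 - (-93 + √114) = 2 + (93 - √114) = 95 - √114 ≈ 84.323)
L*193 + E = (95 - √114)*193 + 239/408 = (18335 - 193*√114) + 239/408 = 7480919/408 - 193*√114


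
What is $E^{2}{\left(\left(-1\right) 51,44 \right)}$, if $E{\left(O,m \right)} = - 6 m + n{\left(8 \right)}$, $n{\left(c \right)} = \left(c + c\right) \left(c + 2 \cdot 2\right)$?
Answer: $5184$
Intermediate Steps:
$n{\left(c \right)} = 2 c \left(4 + c\right)$ ($n{\left(c \right)} = 2 c \left(c + 4\right) = 2 c \left(4 + c\right)$)
$E{\left(O,m \right)} = 192 - 6 m$ ($E{\left(O,m \right)} = - 6 m + 2 \cdot 8 \left(4 + 8\right) = - 6 m + 2 \cdot 8 \cdot 12 = - 6 m + 192 = 192 - 6 m$)
$E^{2}{\left(\left(-1\right) 51,44 \right)} = \left(192 - 264\right)^{2} = \left(-72\right)^{2} = 5184$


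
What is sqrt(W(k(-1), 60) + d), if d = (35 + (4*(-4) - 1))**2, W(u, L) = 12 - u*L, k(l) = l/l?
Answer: 2*sqrt(69) ≈ 16.613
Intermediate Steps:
k(l) = 1
W(u, L) = 12 - L*u
d = 324 (d = (35 + (-16 - 1))**2 = (35 - 17)**2 = 18**2 = 324)
sqrt(W(k(-1), 60) + d) = sqrt((12 - 1*60*1) + 324) = sqrt((12 - 60) + 324) = sqrt(-48 + 324) = sqrt(276) = 2*sqrt(69)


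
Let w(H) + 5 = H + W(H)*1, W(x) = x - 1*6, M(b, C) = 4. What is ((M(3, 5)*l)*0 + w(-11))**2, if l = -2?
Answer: 1089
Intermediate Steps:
W(x) = -6 + x (W(x) = x - 6 = -6 + x)
w(H) = -11 + 2*H (w(H) = -5 + (H + (-6 + H)*1) = -5 + (H + (-6 + H)) = -5 + (-6 + 2*H) = -11 + 2*H)
((M(3, 5)*l)*0 + w(-11))**2 = ((4*(-2))*0 + (-11 + 2*(-11)))**2 = (-8*0 + (-11 - 22))**2 = (0 - 33)**2 = (-33)**2 = 1089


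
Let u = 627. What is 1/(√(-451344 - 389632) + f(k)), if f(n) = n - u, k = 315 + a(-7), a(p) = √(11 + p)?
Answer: -155/468538 - I*√52561/234269 ≈ -0.00033082 - 0.00097863*I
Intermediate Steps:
k = 317 (k = 315 + √(11 - 7) = 315 + √4 = 315 + 2 = 317)
f(n) = -627 + n (f(n) = n - 1*627 = n - 627 = -627 + n)
1/(√(-451344 - 389632) + f(k)) = 1/(√(-451344 - 389632) + (-627 + 317)) = 1/(√(-840976) - 310) = 1/(4*I*√52561 - 310) = 1/(-310 + 4*I*√52561)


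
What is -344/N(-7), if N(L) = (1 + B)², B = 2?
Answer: -344/9 ≈ -38.222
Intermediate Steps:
N(L) = 9 (N(L) = (1 + 2)² = 3² = 9)
-344/N(-7) = -344/9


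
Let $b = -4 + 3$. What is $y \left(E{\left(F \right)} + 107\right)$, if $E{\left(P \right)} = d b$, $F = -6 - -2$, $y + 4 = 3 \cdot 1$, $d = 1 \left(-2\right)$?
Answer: $-109$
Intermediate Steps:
$b = -1$
$d = -2$
$y = -1$ ($y = -4 + 3 \cdot 1 = -4 + 3 = -1$)
$F = -4$ ($F = -6 + 2 = -4$)
$E{\left(P \right)} = 2$ ($E{\left(P \right)} = \left(-2\right) \left(-1\right) = 2$)
$y \left(E{\left(F \right)} + 107\right) = - (2 + 107) = \left(-1\right) 109 = -109$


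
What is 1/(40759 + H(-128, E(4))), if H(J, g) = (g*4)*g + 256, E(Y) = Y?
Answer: 1/41079 ≈ 2.4343e-5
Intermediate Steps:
H(J, g) = 256 + 4*g² (H(J, g) = (4*g)*g + 256 = 4*g² + 256 = 256 + 4*g²)
1/(40759 + H(-128, E(4))) = 1/(40759 + (256 + 4*4²)) = 1/(40759 + (256 + 4*16)) = 1/(40759 + (256 + 64)) = 1/(40759 + 320) = 1/41079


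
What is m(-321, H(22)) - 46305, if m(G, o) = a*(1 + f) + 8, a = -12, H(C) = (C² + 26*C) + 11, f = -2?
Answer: -46285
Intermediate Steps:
H(C) = 11 + C² + 26*C
m(G, o) = 20 (m(G, o) = -12*(1 - 2) + 8 = -12*(-1) + 8 = 12 + 8 = 20)
m(-321, H(22)) - 46305 = 20 - 46305 = -46285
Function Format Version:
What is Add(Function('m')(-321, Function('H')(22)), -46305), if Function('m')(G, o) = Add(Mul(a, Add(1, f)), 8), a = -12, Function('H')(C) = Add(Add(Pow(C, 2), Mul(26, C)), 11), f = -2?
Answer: -46285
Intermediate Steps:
Function('H')(C) = Add(11, Pow(C, 2), Mul(26, C))
Function('m')(G, o) = 20 (Function('m')(G, o) = Add(Mul(-12, Add(1, -2)), 8) = Add(Mul(-12, -1), 8) = Add(12, 8) = 20)
Add(Function('m')(-321, Function('H')(22)), -46305) = Add(20, -46305) = -46285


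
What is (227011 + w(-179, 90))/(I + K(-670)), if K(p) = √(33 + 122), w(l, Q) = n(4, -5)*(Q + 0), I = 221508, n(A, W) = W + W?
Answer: 50085395388/49065793909 - 226111*√155/49065793909 ≈ 1.0207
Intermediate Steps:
n(A, W) = 2*W
w(l, Q) = -10*Q (w(l, Q) = (2*(-5))*(Q + 0) = -10*Q)
K(p) = √155
(227011 + w(-179, 90))/(I + K(-670)) = (227011 - 10*90)/(221508 + √155) = (227011 - 900)/(221508 + √155) = 226111/(221508 + √155)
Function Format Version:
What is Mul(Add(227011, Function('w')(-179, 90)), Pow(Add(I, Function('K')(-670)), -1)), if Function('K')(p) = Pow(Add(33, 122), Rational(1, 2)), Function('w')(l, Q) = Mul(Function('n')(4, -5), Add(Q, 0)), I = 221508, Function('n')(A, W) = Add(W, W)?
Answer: Add(Rational(50085395388, 49065793909), Mul(Rational(-226111, 49065793909), Pow(155, Rational(1, 2)))) ≈ 1.0207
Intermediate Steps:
Function('n')(A, W) = Mul(2, W)
Function('w')(l, Q) = Mul(-10, Q) (Function('w')(l, Q) = Mul(Mul(2, -5), Add(Q, 0)) = Mul(-10, Q))
Function('K')(p) = Pow(155, Rational(1, 2))
Mul(Add(227011, Function('w')(-179, 90)), Pow(Add(I, Function('K')(-670)), -1)) = Mul(Add(227011, Mul(-10, 90)), Pow(Add(221508, Pow(155, Rational(1, 2))), -1)) = Mul(Add(227011, -900), Pow(Add(221508, Pow(155, Rational(1, 2))), -1)) = Mul(226111, Pow(Add(221508, Pow(155, Rational(1, 2))), -1))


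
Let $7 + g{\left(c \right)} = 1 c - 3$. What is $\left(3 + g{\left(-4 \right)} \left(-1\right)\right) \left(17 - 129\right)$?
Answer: $-1904$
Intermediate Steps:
$g{\left(c \right)} = -10 + c$ ($g{\left(c \right)} = -7 + \left(1 c - 3\right) = -7 + \left(c - 3\right) = -7 + \left(-3 + c\right) = -10 + c$)
$\left(3 + g{\left(-4 \right)} \left(-1\right)\right) \left(17 - 129\right) = \left(3 + \left(-10 - 4\right) \left(-1\right)\right) \left(17 - 129\right) = \left(3 - -14\right) \left(-112\right) = \left(3 + 14\right) \left(-112\right) = 17 \left(-112\right) = -1904$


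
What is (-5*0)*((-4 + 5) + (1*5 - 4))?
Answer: 0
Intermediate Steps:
(-5*0)*((-4 + 5) + (1*5 - 4)) = 0*(1 + (5 - 4)) = 0*(1 + 1) = 0*2 = 0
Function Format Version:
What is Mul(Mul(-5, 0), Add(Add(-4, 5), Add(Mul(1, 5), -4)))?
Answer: 0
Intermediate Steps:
Mul(Mul(-5, 0), Add(Add(-4, 5), Add(Mul(1, 5), -4))) = Mul(0, Add(1, Add(5, -4))) = Mul(0, Add(1, 1)) = Mul(0, 2) = 0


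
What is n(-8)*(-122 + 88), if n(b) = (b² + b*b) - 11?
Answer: -3978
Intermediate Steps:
n(b) = -11 + 2*b² (n(b) = (b² + b²) - 11 = 2*b² - 11 = -11 + 2*b²)
n(-8)*(-122 + 88) = (-11 + 2*(-8)²)*(-122 + 88) = (-11 + 2*64)*(-34) = (-11 + 128)*(-34) = 117*(-34) = -3978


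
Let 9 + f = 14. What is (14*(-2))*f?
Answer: -140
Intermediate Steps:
f = 5 (f = -9 + 14 = 5)
(14*(-2))*f = (14*(-2))*5 = -28*5 = -140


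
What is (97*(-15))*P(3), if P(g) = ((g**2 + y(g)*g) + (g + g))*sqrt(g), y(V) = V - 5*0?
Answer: -34920*sqrt(3) ≈ -60483.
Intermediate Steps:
y(V) = V (y(V) = V - 1*0 = V + 0 = V)
P(g) = sqrt(g)*(2*g + 2*g**2) (P(g) = ((g**2 + g*g) + (g + g))*sqrt(g) = ((g**2 + g**2) + 2*g)*sqrt(g) = (2*g**2 + 2*g)*sqrt(g) = (2*g + 2*g**2)*sqrt(g) = sqrt(g)*(2*g + 2*g**2))
(97*(-15))*P(3) = (97*(-15))*(2*3**(3/2)*(1 + 3)) = -2910*3*sqrt(3)*4 = -34920*sqrt(3)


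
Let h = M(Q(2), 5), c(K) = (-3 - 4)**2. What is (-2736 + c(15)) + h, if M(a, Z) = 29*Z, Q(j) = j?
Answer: -2542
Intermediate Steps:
c(K) = 49 (c(K) = (-7)**2 = 49)
h = 145 (h = 29*5 = 145)
(-2736 + c(15)) + h = (-2736 + 49) + 145 = -2687 + 145 = -2542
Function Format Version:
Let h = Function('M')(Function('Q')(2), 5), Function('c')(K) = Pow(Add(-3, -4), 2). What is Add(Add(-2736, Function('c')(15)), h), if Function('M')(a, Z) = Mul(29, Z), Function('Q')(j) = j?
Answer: -2542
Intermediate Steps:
Function('c')(K) = 49 (Function('c')(K) = Pow(-7, 2) = 49)
h = 145 (h = Mul(29, 5) = 145)
Add(Add(-2736, Function('c')(15)), h) = Add(Add(-2736, 49), 145) = Add(-2687, 145) = -2542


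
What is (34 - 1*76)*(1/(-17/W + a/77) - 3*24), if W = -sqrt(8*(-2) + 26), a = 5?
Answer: 1726990748/571077 - 1411102*sqrt(10)/571077 ≈ 3016.3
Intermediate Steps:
W = -sqrt(10) (W = -sqrt(-16 + 26) = -sqrt(10) ≈ -3.1623)
(34 - 1*76)*(1/(-17/W + a/77) - 3*24) = (34 - 1*76)*(1/(-17*(-sqrt(10)/10) + 5/77) - 3*24) = (34 - 76)*(1/(-(-17)*sqrt(10)/10 + 5*(1/77)) - 72) = -42*(1/(17*sqrt(10)/10 + 5/77) - 72) = -42*(1/(5/77 + 17*sqrt(10)/10) - 72) = -42*(-72 + 1/(5/77 + 17*sqrt(10)/10)) = 3024 - 42/(5/77 + 17*sqrt(10)/10)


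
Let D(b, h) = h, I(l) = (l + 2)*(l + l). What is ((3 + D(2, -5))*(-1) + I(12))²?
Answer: 114244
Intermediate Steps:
I(l) = 2*l*(2 + l) (I(l) = (2 + l)*(2*l) = 2*l*(2 + l))
((3 + D(2, -5))*(-1) + I(12))² = ((3 - 5)*(-1) + 2*12*(2 + 12))² = (-2*(-1) + 2*12*14)² = (2 + 336)² = 338² = 114244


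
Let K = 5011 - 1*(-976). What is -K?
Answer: -5987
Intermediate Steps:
K = 5987 (K = 5011 + 976 = 5987)
-K = -1*5987 = -5987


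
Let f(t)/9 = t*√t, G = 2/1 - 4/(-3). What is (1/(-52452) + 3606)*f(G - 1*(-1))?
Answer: 2458844843*√39/52452 ≈ 2.9275e+5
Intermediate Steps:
G = 10/3 (G = 2*1 - 4*(-⅓) = 2 + 4/3 = 10/3 ≈ 3.3333)
f(t) = 9*t^(3/2) (f(t) = 9*(t*√t) = 9*t^(3/2))
(1/(-52452) + 3606)*f(G - 1*(-1)) = (1/(-52452) + 3606)*(9*(10/3 - 1*(-1))^(3/2)) = (-1/52452 + 3606)*(9*(10/3 + 1)^(3/2)) = 189141911*(9*(13/3)^(3/2))/52452 = 189141911*(9*(13*√39/9))/52452 = 189141911*(13*√39)/52452 = 2458844843*√39/52452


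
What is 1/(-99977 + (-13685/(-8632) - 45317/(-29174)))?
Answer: -125914984/12588207144101 ≈ -1.0003e-5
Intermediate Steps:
1/(-99977 + (-13685/(-8632) - 45317/(-29174))) = 1/(-99977 + (-13685*(-1/8632) - 45317*(-1/29174))) = 1/(-99977 + (13685/8632 + 45317/29174)) = 1/(-99977 + 395211267/125914984) = 1/(-12588207144101/125914984) = -125914984/12588207144101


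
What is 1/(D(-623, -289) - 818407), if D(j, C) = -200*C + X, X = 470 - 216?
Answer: -1/760353 ≈ -1.3152e-6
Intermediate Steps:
X = 254
D(j, C) = 254 - 200*C (D(j, C) = -200*C + 254 = 254 - 200*C)
1/(D(-623, -289) - 818407) = 1/((254 - 200*(-289)) - 818407) = 1/((254 + 57800) - 818407) = 1/(58054 - 818407) = 1/(-760353) = -1/760353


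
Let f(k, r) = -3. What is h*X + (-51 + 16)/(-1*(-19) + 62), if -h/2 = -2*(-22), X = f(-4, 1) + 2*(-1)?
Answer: 35605/81 ≈ 439.57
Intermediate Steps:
X = -5 (X = -3 + 2*(-1) = -3 - 2 = -5)
h = -88 (h = -(-4)*(-22) = -2*44 = -88)
h*X + (-51 + 16)/(-1*(-19) + 62) = -88*(-5) + (-51 + 16)/(-1*(-19) + 62) = 440 - 35/(19 + 62) = 440 - 35/81 = 35605/81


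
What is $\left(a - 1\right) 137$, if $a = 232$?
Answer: $31647$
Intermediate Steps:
$\left(a - 1\right) 137 = \left(232 - 1\right) 137 = 231 \cdot 137 = 31647$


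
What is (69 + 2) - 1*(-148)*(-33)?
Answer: -4813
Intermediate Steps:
(69 + 2) - 1*(-148)*(-33) = 71 + 148*(-33) = 71 - 4884 = -4813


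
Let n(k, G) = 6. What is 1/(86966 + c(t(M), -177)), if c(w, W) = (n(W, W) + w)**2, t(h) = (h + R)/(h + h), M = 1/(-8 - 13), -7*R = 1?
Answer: 1/87030 ≈ 1.1490e-5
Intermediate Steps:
R = -1/7 (R = -1/7*1 = -1/7 ≈ -0.14286)
M = -1/21 (M = 1/(-21) = -1/21 ≈ -0.047619)
t(h) = (-1/7 + h)/(2*h) (t(h) = (h - 1/7)/(h + h) = (-1/7 + h)/((2*h)) = (-1/7 + h)*(1/(2*h)) = (-1/7 + h)/(2*h))
c(w, W) = (6 + w)**2
1/(86966 + c(t(M), -177)) = 1/(86966 + (6 + (-1 + 7*(-1/21))/(14*(-1/21)))**2) = 1/(86966 + (6 + (1/14)*(-21)*(-1 - 1/3))**2) = 1/(86966 + (6 + (1/14)*(-21)*(-4/3))**2) = 1/(86966 + (6 + 2)**2) = 1/(86966 + 8**2) = 1/(86966 + 64) = 1/87030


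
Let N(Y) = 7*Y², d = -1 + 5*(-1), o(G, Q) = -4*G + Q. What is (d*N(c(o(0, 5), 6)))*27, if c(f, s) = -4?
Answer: -18144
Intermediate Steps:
o(G, Q) = Q - 4*G
d = -6 (d = -1 - 5 = -6)
(d*N(c(o(0, 5), 6)))*27 = -42*(-4)²*27 = -42*16*27 = -6*112*27 = -672*27 = -18144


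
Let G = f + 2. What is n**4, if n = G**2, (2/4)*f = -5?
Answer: 16777216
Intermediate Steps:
f = -10 (f = 2*(-5) = -10)
G = -8 (G = -10 + 2 = -8)
n = 64 (n = (-8)**2 = 64)
n**4 = 64**4 = 16777216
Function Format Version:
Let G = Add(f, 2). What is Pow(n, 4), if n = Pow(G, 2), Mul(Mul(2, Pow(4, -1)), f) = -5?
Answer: 16777216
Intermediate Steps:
f = -10 (f = Mul(2, -5) = -10)
G = -8 (G = Add(-10, 2) = -8)
n = 64 (n = Pow(-8, 2) = 64)
Pow(n, 4) = Pow(64, 4) = 16777216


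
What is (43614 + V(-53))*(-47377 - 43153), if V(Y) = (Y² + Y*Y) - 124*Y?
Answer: -5051936120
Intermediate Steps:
V(Y) = -124*Y + 2*Y² (V(Y) = (Y² + Y²) - 124*Y = 2*Y² - 124*Y = -124*Y + 2*Y²)
(43614 + V(-53))*(-47377 - 43153) = (43614 + 2*(-53)*(-62 - 53))*(-47377 - 43153) = (43614 + 2*(-53)*(-115))*(-90530) = (43614 + 12190)*(-90530) = 55804*(-90530) = -5051936120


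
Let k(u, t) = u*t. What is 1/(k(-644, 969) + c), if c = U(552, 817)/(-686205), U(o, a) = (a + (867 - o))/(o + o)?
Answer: -189392580/118187788053163 ≈ -1.6025e-6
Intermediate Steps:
U(o, a) = (867 + a - o)/(2*o) (U(o, a) = (867 + a - o)/((2*o)) = (867 + a - o)*(1/(2*o)) = (867 + a - o)/(2*o))
c = -283/189392580 (c = ((½)*(867 + 817 - 1*552)/552)/(-686205) = ((½)*(1/552)*(867 + 817 - 552))*(-1/686205) = ((½)*(1/552)*1132)*(-1/686205) = (283/276)*(-1/686205) = -283/189392580 ≈ -1.4943e-6)
k(u, t) = t*u
1/(k(-644, 969) + c) = 1/(969*(-644) - 283/189392580) = 1/(-624036 - 283/189392580) = 1/(-118187788053163/189392580) = -189392580/118187788053163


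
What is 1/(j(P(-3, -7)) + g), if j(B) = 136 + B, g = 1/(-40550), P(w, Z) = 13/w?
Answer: 121650/16017247 ≈ 0.0075949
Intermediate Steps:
g = -1/40550 ≈ -2.4661e-5
1/(j(P(-3, -7)) + g) = 1/((136 + 13/(-3)) - 1/40550) = 1/((136 + 13*(-1/3)) - 1/40550) = 1/((136 - 13/3) - 1/40550) = 1/(395/3 - 1/40550) = 1/(16017247/121650) = 121650/16017247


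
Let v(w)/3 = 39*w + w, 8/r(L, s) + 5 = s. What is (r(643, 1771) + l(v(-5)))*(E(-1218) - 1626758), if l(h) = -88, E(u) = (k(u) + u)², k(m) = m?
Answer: -334680162600/883 ≈ -3.7903e+8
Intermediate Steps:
E(u) = 4*u² (E(u) = (u + u)² = (2*u)² = 4*u²)
r(L, s) = 8/(-5 + s)
v(w) = 120*w (v(w) = 3*(39*w + w) = 3*(40*w) = 120*w)
(r(643, 1771) + l(v(-5)))*(E(-1218) - 1626758) = (8/(-5 + 1771) - 88)*(4*(-1218)² - 1626758) = (8/1766 - 88)*(4*1483524 - 1626758) = (8*(1/1766) - 88)*(5934096 - 1626758) = (4/883 - 88)*4307338 = -77700/883*4307338 = -334680162600/883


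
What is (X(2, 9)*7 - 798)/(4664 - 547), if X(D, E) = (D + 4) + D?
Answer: -742/4117 ≈ -0.18023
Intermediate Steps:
X(D, E) = 4 + 2*D (X(D, E) = (4 + D) + D = 4 + 2*D)
(X(2, 9)*7 - 798)/(4664 - 547) = ((4 + 2*2)*7 - 798)/(4664 - 547) = ((4 + 4)*7 - 798)/4117 = (8*7 - 798)*(1/4117) = (56 - 798)*(1/4117) = -742*1/4117 = -742/4117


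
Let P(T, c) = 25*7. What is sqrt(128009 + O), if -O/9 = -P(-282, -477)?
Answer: 4*sqrt(8099) ≈ 359.98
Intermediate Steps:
P(T, c) = 175
O = 1575 (O = -(-9)*175 = -9*(-175) = 1575)
sqrt(128009 + O) = sqrt(128009 + 1575) = sqrt(129584) = 4*sqrt(8099)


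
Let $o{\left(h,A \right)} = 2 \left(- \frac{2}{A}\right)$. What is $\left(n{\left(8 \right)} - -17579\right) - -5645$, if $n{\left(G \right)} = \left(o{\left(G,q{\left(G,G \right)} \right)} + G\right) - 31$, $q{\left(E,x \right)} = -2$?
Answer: $23203$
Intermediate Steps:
$o{\left(h,A \right)} = - \frac{4}{A}$
$n{\left(G \right)} = -29 + G$ ($n{\left(G \right)} = \left(- \frac{4}{-2} + G\right) - 31 = \left(\left(-4\right) \left(- \frac{1}{2}\right) + G\right) - 31 = \left(2 + G\right) - 31 = -29 + G$)
$\left(n{\left(8 \right)} - -17579\right) - -5645 = \left(\left(-29 + 8\right) - -17579\right) - -5645 = \left(-21 + 17579\right) + 5645 = 17558 + 5645 = 23203$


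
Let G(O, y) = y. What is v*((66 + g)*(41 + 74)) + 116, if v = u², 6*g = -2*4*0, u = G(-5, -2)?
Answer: 30476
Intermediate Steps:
u = -2
g = 0 (g = (-2*4*0)/6 = (-8*0)/6 = (⅙)*0 = 0)
v = 4 (v = (-2)² = 4)
v*((66 + g)*(41 + 74)) + 116 = 4*((66 + 0)*(41 + 74)) + 116 = 4*(66*115) + 116 = 4*7590 + 116 = 30360 + 116 = 30476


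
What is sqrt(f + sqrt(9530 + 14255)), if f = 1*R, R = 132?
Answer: sqrt(132 + sqrt(23785)) ≈ 16.918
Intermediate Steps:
f = 132 (f = 1*132 = 132)
sqrt(f + sqrt(9530 + 14255)) = sqrt(132 + sqrt(9530 + 14255)) = sqrt(132 + sqrt(23785))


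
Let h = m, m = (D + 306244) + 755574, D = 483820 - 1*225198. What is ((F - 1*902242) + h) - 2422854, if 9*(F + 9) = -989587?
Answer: -19031572/9 ≈ -2.1146e+6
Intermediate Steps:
D = 258622 (D = 483820 - 225198 = 258622)
F = -989668/9 (F = -9 + (1/9)*(-989587) = -9 - 989587/9 = -989668/9 ≈ -1.0996e+5)
m = 1320440 (m = (258622 + 306244) + 755574 = 564866 + 755574 = 1320440)
h = 1320440
((F - 1*902242) + h) - 2422854 = ((-989668/9 - 1*902242) + 1320440) - 2422854 = ((-989668/9 - 902242) + 1320440) - 2422854 = (-9109846/9 + 1320440) - 2422854 = 2774114/9 - 2422854 = -19031572/9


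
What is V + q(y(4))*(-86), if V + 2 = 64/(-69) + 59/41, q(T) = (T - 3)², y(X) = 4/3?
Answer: -2040083/8487 ≈ -240.38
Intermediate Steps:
y(X) = 4/3 (y(X) = 4*(⅓) = 4/3)
q(T) = (-3 + T)²
V = -4211/2829 (V = -2 + (64/(-69) + 59/41) = -2 + (64*(-1/69) + 59*(1/41)) = -2 + (-64/69 + 59/41) = -2 + 1447/2829 = -4211/2829 ≈ -1.4885)
V + q(y(4))*(-86) = -4211/2829 + (-3 + 4/3)²*(-86) = -4211/2829 + (-5/3)²*(-86) = -4211/2829 + (25/9)*(-86) = -4211/2829 - 2150/9 = -2040083/8487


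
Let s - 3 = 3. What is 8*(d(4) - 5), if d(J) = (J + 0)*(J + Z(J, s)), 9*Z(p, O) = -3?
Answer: 232/3 ≈ 77.333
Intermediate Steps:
s = 6 (s = 3 + 3 = 6)
Z(p, O) = -⅓ (Z(p, O) = (⅑)*(-3) = -⅓)
d(J) = J*(-⅓ + J) (d(J) = (J + 0)*(J - ⅓) = J*(-⅓ + J))
8*(d(4) - 5) = 8*(4*(-⅓ + 4) - 5) = 8*(4*(11/3) - 5) = 8*(44/3 - 5) = 8*(29/3) = 232/3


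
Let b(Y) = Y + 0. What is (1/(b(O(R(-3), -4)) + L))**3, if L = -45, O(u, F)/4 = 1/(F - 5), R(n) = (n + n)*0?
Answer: -729/68417929 ≈ -1.0655e-5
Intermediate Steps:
R(n) = 0 (R(n) = (2*n)*0 = 0)
O(u, F) = 4/(-5 + F) (O(u, F) = 4/(F - 5) = 4/(-5 + F))
b(Y) = Y
(1/(b(O(R(-3), -4)) + L))**3 = (1/(4/(-5 - 4) - 45))**3 = (1/(4/(-9) - 45))**3 = (1/(4*(-1/9) - 45))**3 = (1/(-4/9 - 45))**3 = (1/(-409/9))**3 = (-9/409)**3 = -729/68417929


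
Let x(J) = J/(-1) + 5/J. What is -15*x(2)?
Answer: -15/2 ≈ -7.5000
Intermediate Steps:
x(J) = -J + 5/J (x(J) = J*(-1) + 5/J = -J + 5/J)
-15*x(2) = -15*(-1*2 + 5/2) = -15*(-2 + 5*(1/2)) = -15*(-2 + 5/2) = -15*1/2 = -15/2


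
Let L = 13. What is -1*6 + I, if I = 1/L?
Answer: -77/13 ≈ -5.9231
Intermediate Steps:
I = 1/13 ≈ 0.076923
-1*6 + I = -1*6 + 1/13 = -6 + 1/13 = -77/13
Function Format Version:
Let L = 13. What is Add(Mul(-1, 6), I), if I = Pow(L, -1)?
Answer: Rational(-77, 13) ≈ -5.9231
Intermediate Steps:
I = Rational(1, 13) (I = Pow(13, -1) = Rational(1, 13) ≈ 0.076923)
Add(Mul(-1, 6), I) = Add(Mul(-1, 6), Rational(1, 13)) = Add(-6, Rational(1, 13)) = Rational(-77, 13)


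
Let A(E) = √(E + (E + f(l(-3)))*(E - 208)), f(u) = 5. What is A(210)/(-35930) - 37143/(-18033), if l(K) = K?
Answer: 12381/6011 - 4*√10/17965 ≈ 2.0590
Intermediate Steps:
A(E) = √(E + (-208 + E)*(5 + E)) (A(E) = √(E + (E + 5)*(E - 208)) = √(E + (5 + E)*(-208 + E)) = √(E + (-208 + E)*(5 + E)))
A(210)/(-35930) - 37143/(-18033) = √(-1040 + 210² - 202*210)/(-35930) - 37143/(-18033) = √(-1040 + 44100 - 42420)*(-1/35930) - 37143*(-1/18033) = √640*(-1/35930) + 12381/6011 = (8*√10)*(-1/35930) + 12381/6011 = -4*√10/17965 + 12381/6011 = 12381/6011 - 4*√10/17965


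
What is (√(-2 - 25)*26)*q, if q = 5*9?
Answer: 3510*I*√3 ≈ 6079.5*I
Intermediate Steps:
q = 45
(√(-2 - 25)*26)*q = (√(-2 - 25)*26)*45 = (√(-27)*26)*45 = ((3*I*√3)*26)*45 = (78*I*√3)*45 = 3510*I*√3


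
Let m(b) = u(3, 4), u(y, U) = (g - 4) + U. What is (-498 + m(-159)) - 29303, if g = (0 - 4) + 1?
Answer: -29804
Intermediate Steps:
g = -3 (g = -4 + 1 = -3)
u(y, U) = -7 + U (u(y, U) = (-3 - 4) + U = -7 + U)
m(b) = -3 (m(b) = -7 + 4 = -3)
(-498 + m(-159)) - 29303 = (-498 - 3) - 29303 = -501 - 29303 = -29804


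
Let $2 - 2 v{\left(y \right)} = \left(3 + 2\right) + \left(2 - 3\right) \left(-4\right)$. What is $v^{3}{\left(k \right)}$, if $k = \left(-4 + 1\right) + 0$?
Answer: $- \frac{343}{8} \approx -42.875$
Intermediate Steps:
$k = -3$ ($k = -3 + 0 = -3$)
$v{\left(y \right)} = - \frac{7}{2}$ ($v{\left(y \right)} = 1 - \frac{\left(3 + 2\right) + \left(2 - 3\right) \left(-4\right)}{2} = 1 - \frac{5 - -4}{2} = 1 - \frac{5 + 4}{2} = 1 - \frac{9}{2} = - \frac{7}{2}$)
$v^{3}{\left(k \right)} = \left(- \frac{7}{2}\right)^{3} = - \frac{343}{8}$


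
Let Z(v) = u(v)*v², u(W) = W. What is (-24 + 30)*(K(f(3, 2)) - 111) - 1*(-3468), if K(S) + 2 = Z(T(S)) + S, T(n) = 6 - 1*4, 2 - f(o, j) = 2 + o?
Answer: 2820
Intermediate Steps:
f(o, j) = -o (f(o, j) = 2 - (2 + o) = 2 + (-2 - o) = -o)
T(n) = 2 (T(n) = 6 - 4 = 2)
Z(v) = v³ (Z(v) = v*v² = v³)
K(S) = 6 + S (K(S) = -2 + (2³ + S) = -2 + (8 + S) = 6 + S)
(-24 + 30)*(K(f(3, 2)) - 111) - 1*(-3468) = (-24 + 30)*((6 - 1*3) - 111) - 1*(-3468) = 6*((6 - 3) - 111) + 3468 = 6*(3 - 111) + 3468 = 6*(-108) + 3468 = -648 + 3468 = 2820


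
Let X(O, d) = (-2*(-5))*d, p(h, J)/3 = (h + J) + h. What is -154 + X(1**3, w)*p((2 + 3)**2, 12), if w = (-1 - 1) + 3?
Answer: 1706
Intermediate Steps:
w = 1 (w = -2 + 3 = 1)
p(h, J) = 3*J + 6*h (p(h, J) = 3*((h + J) + h) = 3*((J + h) + h) = 3*(J + 2*h) = 3*J + 6*h)
X(O, d) = 10*d
-154 + X(1**3, w)*p((2 + 3)**2, 12) = -154 + (10*1)*(3*12 + 6*(2 + 3)**2) = -154 + 10*(36 + 6*5**2) = -154 + 10*(36 + 6*25) = -154 + 10*(36 + 150) = -154 + 10*186 = -154 + 1860 = 1706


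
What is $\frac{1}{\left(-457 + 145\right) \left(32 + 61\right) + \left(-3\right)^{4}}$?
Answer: $- \frac{1}{28935} \approx -3.456 \cdot 10^{-5}$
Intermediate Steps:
$\frac{1}{\left(-457 + 145\right) \left(32 + 61\right) + \left(-3\right)^{4}} = \frac{1}{\left(-312\right) 93 + 81} = \frac{1}{-29016 + 81} = \frac{1}{-28935} = - \frac{1}{28935}$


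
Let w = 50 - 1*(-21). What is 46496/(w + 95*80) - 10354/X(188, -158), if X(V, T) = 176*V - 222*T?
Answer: 1544963905/261443022 ≈ 5.9094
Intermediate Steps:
X(V, T) = -222*T + 176*V
w = 71 (w = 50 + 21 = 71)
46496/(w + 95*80) - 10354/X(188, -158) = 46496/(71 + 95*80) - 10354/(-222*(-158) + 176*188) = 46496/(71 + 7600) - 10354/(35076 + 33088) = 46496/7671 - 10354/68164 = 46496*(1/7671) - 10354*1/68164 = 46496/7671 - 5177/34082 = 1544963905/261443022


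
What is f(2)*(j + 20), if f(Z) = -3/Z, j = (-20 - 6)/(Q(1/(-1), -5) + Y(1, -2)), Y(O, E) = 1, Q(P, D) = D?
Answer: -159/4 ≈ -39.750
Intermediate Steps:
j = 13/2 (j = (-20 - 6)/(-5 + 1) = -26/(-4) = -26*(-¼) = 13/2 ≈ 6.5000)
f(2)*(j + 20) = (-3/2)*(13/2 + 20) = -3*½*(53/2) = -3/2*53/2 = -159/4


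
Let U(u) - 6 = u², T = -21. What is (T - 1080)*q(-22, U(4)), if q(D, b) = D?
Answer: 24222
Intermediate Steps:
U(u) = 6 + u²
(T - 1080)*q(-22, U(4)) = (-21 - 1080)*(-22) = -1101*(-22) = 24222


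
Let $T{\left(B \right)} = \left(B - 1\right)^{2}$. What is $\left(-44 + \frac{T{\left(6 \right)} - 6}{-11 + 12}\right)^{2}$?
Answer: $625$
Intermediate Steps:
$T{\left(B \right)} = \left(-1 + B\right)^{2}$
$\left(-44 + \frac{T{\left(6 \right)} - 6}{-11 + 12}\right)^{2} = \left(-44 + \frac{\left(-1 + 6\right)^{2} - 6}{-11 + 12}\right)^{2} = \left(-44 + \frac{5^{2} - 6}{1}\right)^{2} = \left(-44 + \left(25 - 6\right) 1\right)^{2} = \left(-44 + 19 \cdot 1\right)^{2} = \left(-44 + 19\right)^{2} = \left(-25\right)^{2} = 625$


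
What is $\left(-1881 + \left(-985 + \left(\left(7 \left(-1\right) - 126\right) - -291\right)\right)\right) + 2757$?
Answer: $49$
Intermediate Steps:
$\left(-1881 + \left(-985 + \left(\left(7 \left(-1\right) - 126\right) - -291\right)\right)\right) + 2757 = \left(-1881 + \left(-985 + \left(\left(-7 - 126\right) + 291\right)\right)\right) + 2757 = \left(-1881 + \left(-985 + \left(-133 + 291\right)\right)\right) + 2757 = \left(-1881 + \left(-985 + 158\right)\right) + 2757 = \left(-1881 - 827\right) + 2757 = -2708 + 2757 = 49$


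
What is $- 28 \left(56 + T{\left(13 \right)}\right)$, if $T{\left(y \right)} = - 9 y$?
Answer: $1708$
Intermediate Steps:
$- 28 \left(56 + T{\left(13 \right)}\right) = - 28 \left(56 - 117\right) = \left(-28\right) \left(-61\right) = 1708$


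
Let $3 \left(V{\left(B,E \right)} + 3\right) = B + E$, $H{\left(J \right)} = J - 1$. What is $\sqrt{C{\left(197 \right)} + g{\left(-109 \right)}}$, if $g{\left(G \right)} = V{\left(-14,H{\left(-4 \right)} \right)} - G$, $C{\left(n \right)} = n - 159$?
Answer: $\frac{\sqrt{1239}}{3} \approx 11.733$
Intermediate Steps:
$H{\left(J \right)} = -1 + J$
$C{\left(n \right)} = -159 + n$
$V{\left(B,E \right)} = -3 + \frac{B}{3} + \frac{E}{3}$ ($V{\left(B,E \right)} = -3 + \frac{B + E}{3} = -3 + \left(\frac{B}{3} + \frac{E}{3}\right) = -3 + \frac{B}{3} + \frac{E}{3}$)
$g{\left(G \right)} = - \frac{28}{3} - G$ ($g{\left(G \right)} = \left(-3 + \frac{1}{3} \left(-14\right) + \frac{-1 - 4}{3}\right) - G = \left(-3 - \frac{14}{3} + \frac{1}{3} \left(-5\right)\right) - G = \left(-3 - \frac{14}{3} - \frac{5}{3}\right) - G = - \frac{28}{3} - G$)
$\sqrt{C{\left(197 \right)} + g{\left(-109 \right)}} = \sqrt{\left(-159 + 197\right) - - \frac{299}{3}} = \sqrt{38 + \left(- \frac{28}{3} + 109\right)} = \sqrt{38 + \frac{299}{3}} = \sqrt{\frac{413}{3}} = \frac{\sqrt{1239}}{3}$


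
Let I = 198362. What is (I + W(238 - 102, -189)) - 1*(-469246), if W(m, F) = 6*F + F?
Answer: 666285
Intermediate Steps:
W(m, F) = 7*F
(I + W(238 - 102, -189)) - 1*(-469246) = (198362 + 7*(-189)) - 1*(-469246) = (198362 - 1323) + 469246 = 197039 + 469246 = 666285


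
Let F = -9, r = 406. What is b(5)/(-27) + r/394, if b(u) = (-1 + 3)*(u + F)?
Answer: 7057/5319 ≈ 1.3268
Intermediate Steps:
b(u) = -18 + 2*u (b(u) = (-1 + 3)*(u - 9) = 2*(-9 + u) = -18 + 2*u)
b(5)/(-27) + r/394 = (-18 + 2*5)/(-27) + 406/394 = (-18 + 10)*(-1/27) + 406*(1/394) = -8*(-1/27) + 203/197 = 8/27 + 203/197 = 7057/5319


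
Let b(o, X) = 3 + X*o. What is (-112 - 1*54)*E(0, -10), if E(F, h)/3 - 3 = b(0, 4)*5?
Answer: -8964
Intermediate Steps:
E(F, h) = 54 (E(F, h) = 9 + 3*((3 + 4*0)*5) = 9 + 3*((3 + 0)*5) = 9 + 3*(3*5) = 9 + 3*15 = 9 + 45 = 54)
(-112 - 1*54)*E(0, -10) = (-112 - 1*54)*54 = (-112 - 54)*54 = -166*54 = -8964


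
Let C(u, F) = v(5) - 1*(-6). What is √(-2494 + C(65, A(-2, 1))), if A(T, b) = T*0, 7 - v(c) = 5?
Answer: I*√2486 ≈ 49.86*I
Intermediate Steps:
v(c) = 2 (v(c) = 7 - 1*5 = 7 - 5 = 2)
A(T, b) = 0
C(u, F) = 8 (C(u, F) = 2 - 1*(-6) = 2 + 6 = 8)
√(-2494 + C(65, A(-2, 1))) = √(-2494 + 8) = √(-2486) = I*√2486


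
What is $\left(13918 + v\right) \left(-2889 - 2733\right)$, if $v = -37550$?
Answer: $132859104$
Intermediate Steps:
$\left(13918 + v\right) \left(-2889 - 2733\right) = \left(13918 - 37550\right) \left(-2889 - 2733\right) = \left(-23632\right) \left(-5622\right) = 132859104$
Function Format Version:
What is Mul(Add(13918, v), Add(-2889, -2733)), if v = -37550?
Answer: 132859104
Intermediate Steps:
Mul(Add(13918, v), Add(-2889, -2733)) = Mul(Add(13918, -37550), Add(-2889, -2733)) = Mul(-23632, -5622) = 132859104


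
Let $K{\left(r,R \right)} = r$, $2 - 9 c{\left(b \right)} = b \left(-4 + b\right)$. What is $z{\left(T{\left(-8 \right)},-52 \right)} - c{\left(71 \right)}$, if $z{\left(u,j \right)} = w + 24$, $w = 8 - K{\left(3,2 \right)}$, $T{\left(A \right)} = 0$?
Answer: $\frac{1672}{3} \approx 557.33$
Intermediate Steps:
$c{\left(b \right)} = \frac{2}{9} - \frac{b \left(-4 + b\right)}{9}$
$w = 5$ ($w = 8 - 3 = 5$)
$z{\left(u,j \right)} = 29$ ($z{\left(u,j \right)} = 5 + 24 = 29$)
$z{\left(T{\left(-8 \right)},-52 \right)} - c{\left(71 \right)} = 29 - \left(\frac{2}{9} - \frac{71^{2}}{9} + \frac{4}{9} \cdot 71\right) = 29 - \left(\frac{2}{9} - \frac{5041}{9} + \frac{284}{9}\right) = 29 - - \frac{1585}{3} = 29 + \frac{1585}{3} = \frac{1672}{3}$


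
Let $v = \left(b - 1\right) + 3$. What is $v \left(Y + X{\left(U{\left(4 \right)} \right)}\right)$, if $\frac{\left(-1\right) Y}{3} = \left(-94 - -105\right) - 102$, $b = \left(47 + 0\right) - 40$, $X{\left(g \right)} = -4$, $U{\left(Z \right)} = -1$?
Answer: $2421$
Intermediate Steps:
$b = 7$ ($b = 47 - 40 = 7$)
$v = 9$ ($v = \left(7 - 1\right) + 3 = 6 + 3 = 9$)
$Y = 273$ ($Y = - 3 \left(\left(-94 - -105\right) - 102\right) = - 3 \left(\left(-94 + 105\right) - 102\right) = - 3 \left(11 - 102\right) = \left(-3\right) \left(-91\right) = 273$)
$v \left(Y + X{\left(U{\left(4 \right)} \right)}\right) = 9 \left(273 - 4\right) = 9 \cdot 269 = 2421$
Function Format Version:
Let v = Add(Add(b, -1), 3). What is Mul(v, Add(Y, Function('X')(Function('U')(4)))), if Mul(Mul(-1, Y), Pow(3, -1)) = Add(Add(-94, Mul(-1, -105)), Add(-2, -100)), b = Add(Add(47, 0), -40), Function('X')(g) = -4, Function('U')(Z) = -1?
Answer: 2421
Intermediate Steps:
b = 7 (b = Add(47, -40) = 7)
v = 9 (v = Add(Add(7, -1), 3) = Add(6, 3) = 9)
Y = 273 (Y = Mul(-3, Add(Add(-94, Mul(-1, -105)), Add(-2, -100))) = Mul(-3, Add(Add(-94, 105), -102)) = Mul(-3, Add(11, -102)) = Mul(-3, -91) = 273)
Mul(v, Add(Y, Function('X')(Function('U')(4)))) = Mul(9, Add(273, -4)) = Mul(9, 269) = 2421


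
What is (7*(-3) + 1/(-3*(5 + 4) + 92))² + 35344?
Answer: 151188896/4225 ≈ 35784.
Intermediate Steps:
(7*(-3) + 1/(-3*(5 + 4) + 92))² + 35344 = (-21 + 1/(-3*9 + 92))² + 35344 = (-21 + 1/(-27 + 92))² + 35344 = (-21 + 1/65)² + 35344 = (-1364/65)² + 35344 = 1860496/4225 + 35344 = 151188896/4225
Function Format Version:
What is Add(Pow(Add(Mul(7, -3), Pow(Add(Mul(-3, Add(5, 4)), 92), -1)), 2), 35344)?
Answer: Rational(151188896, 4225) ≈ 35784.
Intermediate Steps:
Add(Pow(Add(Mul(7, -3), Pow(Add(Mul(-3, Add(5, 4)), 92), -1)), 2), 35344) = Add(Pow(Add(-21, Pow(Add(Mul(-3, 9), 92), -1)), 2), 35344) = Add(Pow(Add(-21, Pow(Add(-27, 92), -1)), 2), 35344) = Add(Pow(Add(-21, Pow(65, -1)), 2), 35344) = Add(Pow(Add(-21, Rational(1, 65)), 2), 35344) = Add(Pow(Rational(-1364, 65), 2), 35344) = Add(Rational(1860496, 4225), 35344) = Rational(151188896, 4225)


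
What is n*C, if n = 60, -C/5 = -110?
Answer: 33000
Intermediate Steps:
C = 550 (C = -5*(-110) = 550)
n*C = 60*550 = 33000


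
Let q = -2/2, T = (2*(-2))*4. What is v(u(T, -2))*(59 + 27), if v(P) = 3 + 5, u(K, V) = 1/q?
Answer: 688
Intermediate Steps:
T = -16 (T = -4*4 = -16)
q = -1 (q = -2*½ = -1)
u(K, V) = -1 (u(K, V) = 1/(-1) = 1*(-1) = -1)
v(P) = 8
v(u(T, -2))*(59 + 27) = 8*(59 + 27) = 8*86 = 688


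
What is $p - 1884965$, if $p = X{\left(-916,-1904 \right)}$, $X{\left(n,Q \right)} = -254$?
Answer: $-1885219$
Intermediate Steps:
$p = -254$
$p - 1884965 = -254 - 1884965 = -1885219$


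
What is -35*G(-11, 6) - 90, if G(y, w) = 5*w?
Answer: -1140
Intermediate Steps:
-35*G(-11, 6) - 90 = -175*6 - 90 = -35*30 - 90 = -1050 - 90 = -1140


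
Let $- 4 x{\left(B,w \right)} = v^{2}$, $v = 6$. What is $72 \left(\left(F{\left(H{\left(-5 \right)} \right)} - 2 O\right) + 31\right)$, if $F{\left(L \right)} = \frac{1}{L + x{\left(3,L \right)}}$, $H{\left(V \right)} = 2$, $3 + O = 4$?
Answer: $\frac{14544}{7} \approx 2077.7$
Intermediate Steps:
$O = 1$ ($O = -3 + 4 = 1$)
$x{\left(B,w \right)} = -9$ ($x{\left(B,w \right)} = - \frac{6^{2}}{4} = \left(- \frac{1}{4}\right) 36 = -9$)
$F{\left(L \right)} = \frac{1}{-9 + L}$ ($F{\left(L \right)} = \frac{1}{L - 9} = \frac{1}{-9 + L}$)
$72 \left(\left(F{\left(H{\left(-5 \right)} \right)} - 2 O\right) + 31\right) = 72 \left(\left(\frac{1}{-9 + 2} - 2\right) + 31\right) = 72 \left(\left(\frac{1}{-7} - 2\right) + 31\right) = 72 \left(\left(- \frac{1}{7} - 2\right) + 31\right) = 72 \left(- \frac{15}{7} + 31\right) = 72 \cdot \frac{202}{7} = \frac{14544}{7}$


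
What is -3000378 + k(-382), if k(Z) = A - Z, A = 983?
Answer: -2999013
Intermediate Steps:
k(Z) = 983 - Z
-3000378 + k(-382) = -3000378 + (983 - 1*(-382)) = -3000378 + (983 + 382) = -3000378 + 1365 = -2999013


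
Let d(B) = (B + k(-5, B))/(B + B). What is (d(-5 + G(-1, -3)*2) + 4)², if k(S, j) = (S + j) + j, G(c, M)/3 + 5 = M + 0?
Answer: 86436/2809 ≈ 30.771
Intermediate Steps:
G(c, M) = -15 + 3*M (G(c, M) = -15 + 3*(M + 0) = -15 + 3*M)
k(S, j) = S + 2*j
d(B) = (-5 + 3*B)/(2*B) (d(B) = (B + (-5 + 2*B))/(B + B) = (-5 + 3*B)/((2*B)) = (-5 + 3*B)*(1/(2*B)) = (-5 + 3*B)/(2*B))
(d(-5 + G(-1, -3)*2) + 4)² = ((-5 + 3*(-5 + (-15 + 3*(-3))*2))/(2*(-5 + (-15 + 3*(-3))*2)) + 4)² = ((-5 + 3*(-5 + (-15 - 9)*2))/(2*(-5 + (-15 - 9)*2)) + 4)² = ((-5 + 3*(-5 - 24*2))/(2*(-5 - 24*2)) + 4)² = ((-5 + 3*(-5 - 48))/(2*(-5 - 48)) + 4)² = ((½)*(-5 + 3*(-53))/(-53) + 4)² = ((½)*(-1/53)*(-5 - 159) + 4)² = ((½)*(-1/53)*(-164) + 4)² = (82/53 + 4)² = (294/53)² = 86436/2809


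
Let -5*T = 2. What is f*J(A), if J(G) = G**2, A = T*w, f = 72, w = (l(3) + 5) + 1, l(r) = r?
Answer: 23328/25 ≈ 933.12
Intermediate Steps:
T = -2/5 (T = -1/5*2 = -2/5 ≈ -0.40000)
w = 9 (w = (3 + 5) + 1 = 8 + 1 = 9)
A = -18/5 (A = -2/5*9 = -18/5 ≈ -3.6000)
f*J(A) = 72*(-18/5)**2 = 72*(324/25) = 23328/25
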